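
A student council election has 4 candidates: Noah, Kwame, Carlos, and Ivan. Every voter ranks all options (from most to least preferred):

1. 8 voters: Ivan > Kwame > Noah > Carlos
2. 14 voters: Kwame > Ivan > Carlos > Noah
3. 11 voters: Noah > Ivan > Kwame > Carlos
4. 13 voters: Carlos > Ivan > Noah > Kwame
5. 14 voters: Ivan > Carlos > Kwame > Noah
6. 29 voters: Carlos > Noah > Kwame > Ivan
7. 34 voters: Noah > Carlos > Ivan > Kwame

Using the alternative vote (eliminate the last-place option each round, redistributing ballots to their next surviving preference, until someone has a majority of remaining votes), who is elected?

Round 1: Noah 45, Kwame 14, Carlos 42, Ivan 22. Eliminate Kwame.
Round 2: Noah 45, Carlos 42, Ivan 36. Eliminate Ivan.
Round 3: Noah 53, Carlos 70. Carlos has a majority.

Carlos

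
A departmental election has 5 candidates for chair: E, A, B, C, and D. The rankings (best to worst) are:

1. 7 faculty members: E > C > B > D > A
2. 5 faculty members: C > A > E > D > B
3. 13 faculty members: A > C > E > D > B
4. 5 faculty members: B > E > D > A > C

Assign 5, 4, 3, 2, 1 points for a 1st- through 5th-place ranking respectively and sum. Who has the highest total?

C

E: 7·5 + 5·3 + 13·3 + 5·4 = 109
A: 7·1 + 5·4 + 13·5 + 5·2 = 102
B: 7·3 + 5·1 + 13·1 + 5·5 = 64
C: 7·4 + 5·5 + 13·4 + 5·1 = 110
D: 7·2 + 5·2 + 13·2 + 5·3 = 65
C has the highest Borda score (110).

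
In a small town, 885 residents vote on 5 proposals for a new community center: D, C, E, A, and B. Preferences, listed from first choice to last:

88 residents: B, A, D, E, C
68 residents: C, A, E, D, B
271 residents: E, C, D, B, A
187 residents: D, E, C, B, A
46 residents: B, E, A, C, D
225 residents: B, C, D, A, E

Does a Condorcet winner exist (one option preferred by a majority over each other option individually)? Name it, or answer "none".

Checking pairwise contests:
C beats D 610–275.
E beats C 592–293.
D beats E 500–385.
D beats A 683–202.
D beats B 526–359.
Every option loses at least one head-to-head, so there is no Condorcet winner.

none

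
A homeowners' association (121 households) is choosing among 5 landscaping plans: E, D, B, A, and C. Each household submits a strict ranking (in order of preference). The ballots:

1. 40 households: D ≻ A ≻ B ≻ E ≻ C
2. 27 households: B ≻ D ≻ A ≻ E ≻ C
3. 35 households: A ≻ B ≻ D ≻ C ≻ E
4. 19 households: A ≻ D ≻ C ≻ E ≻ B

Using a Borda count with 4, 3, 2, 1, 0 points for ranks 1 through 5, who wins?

A

E: 40·1 + 27·1 + 35·0 + 19·1 = 86
D: 40·4 + 27·3 + 35·2 + 19·3 = 368
B: 40·2 + 27·4 + 35·3 + 19·0 = 293
A: 40·3 + 27·2 + 35·4 + 19·4 = 390
C: 40·0 + 27·0 + 35·1 + 19·2 = 73
A has the highest Borda score (390).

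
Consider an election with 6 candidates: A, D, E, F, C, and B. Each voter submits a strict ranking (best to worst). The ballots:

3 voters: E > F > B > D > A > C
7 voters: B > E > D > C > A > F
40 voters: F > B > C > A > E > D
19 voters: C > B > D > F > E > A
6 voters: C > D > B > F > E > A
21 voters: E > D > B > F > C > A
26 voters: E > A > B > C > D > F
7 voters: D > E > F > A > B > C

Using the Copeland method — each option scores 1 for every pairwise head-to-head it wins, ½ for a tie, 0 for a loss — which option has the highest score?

A: beats D; loses to E, F, C, and B → score 1.
D: beats F; loses to A, E, C, and B → score 1.
E: beats A and D; loses to F, C, and B → score 2.
F: beats A, E, and C; loses to D and B → score 3.
C: beats A, D, and E; loses to F and B → score 3.
B: beats A, D, E, F, and C → score 5.
B has the best pairwise record.

B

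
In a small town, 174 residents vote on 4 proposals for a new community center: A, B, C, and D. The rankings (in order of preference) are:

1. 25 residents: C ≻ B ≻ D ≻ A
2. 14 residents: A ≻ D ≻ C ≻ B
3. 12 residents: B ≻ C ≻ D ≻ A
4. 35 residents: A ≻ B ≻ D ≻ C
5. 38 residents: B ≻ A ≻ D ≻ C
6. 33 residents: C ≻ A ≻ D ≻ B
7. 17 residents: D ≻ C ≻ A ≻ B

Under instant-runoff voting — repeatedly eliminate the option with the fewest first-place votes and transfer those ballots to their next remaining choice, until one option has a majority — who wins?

Round 1: A 49, B 50, C 58, D 17. Eliminate D.
Round 2: A 49, B 50, C 75. Eliminate A.
Round 3: B 85, C 89. C has a majority.

C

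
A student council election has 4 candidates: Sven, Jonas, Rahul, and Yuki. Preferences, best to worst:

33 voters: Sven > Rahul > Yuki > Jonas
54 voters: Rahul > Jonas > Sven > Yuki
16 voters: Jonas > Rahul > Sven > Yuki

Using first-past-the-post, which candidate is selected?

Rahul

First-place votes: Sven 33, Jonas 16, Rahul 54, Yuki 0.
Rahul has the most first-place votes.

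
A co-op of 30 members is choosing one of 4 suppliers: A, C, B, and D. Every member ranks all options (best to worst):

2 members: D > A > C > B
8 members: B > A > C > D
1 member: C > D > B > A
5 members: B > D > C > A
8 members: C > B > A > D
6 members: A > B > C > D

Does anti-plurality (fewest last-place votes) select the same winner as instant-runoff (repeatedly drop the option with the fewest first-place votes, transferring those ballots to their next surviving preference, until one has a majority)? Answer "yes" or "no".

no

Anti-plurality — last-place votes: A 6, C 0, B 2, D 22. Winner: C.
Instant-runoff — R1 A 6, C 9, B 13, D 2 (D out); R2 A 8, C 9, B 13 (A out); R3 C 11, B 19 (B winner). Winner: B.
The two methods disagree.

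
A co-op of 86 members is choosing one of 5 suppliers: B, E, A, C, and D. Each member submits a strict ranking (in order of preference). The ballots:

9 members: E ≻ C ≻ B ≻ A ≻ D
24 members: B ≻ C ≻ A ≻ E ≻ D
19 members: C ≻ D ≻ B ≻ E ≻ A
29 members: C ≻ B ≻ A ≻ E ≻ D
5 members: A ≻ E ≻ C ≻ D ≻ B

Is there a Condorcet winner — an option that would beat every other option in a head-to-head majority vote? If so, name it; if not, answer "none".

C

C vs B: 62–24 for C.
C vs E: 72–14 for C.
C vs A: 81–5 for C.
C vs D: 86–0 for C.
C beats every other option head-to-head.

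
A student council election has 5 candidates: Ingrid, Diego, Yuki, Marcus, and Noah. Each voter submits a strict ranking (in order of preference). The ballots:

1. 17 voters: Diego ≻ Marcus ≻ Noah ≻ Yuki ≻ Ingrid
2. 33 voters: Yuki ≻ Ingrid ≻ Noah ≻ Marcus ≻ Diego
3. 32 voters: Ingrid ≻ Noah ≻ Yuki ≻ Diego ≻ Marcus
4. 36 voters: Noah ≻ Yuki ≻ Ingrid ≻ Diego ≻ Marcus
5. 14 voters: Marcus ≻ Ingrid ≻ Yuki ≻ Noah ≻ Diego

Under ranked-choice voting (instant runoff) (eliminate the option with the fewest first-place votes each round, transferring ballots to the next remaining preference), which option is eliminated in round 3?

Round 1: Ingrid 32, Diego 17, Yuki 33, Marcus 14, Noah 36. Eliminate Marcus.
Round 2: Ingrid 46, Diego 17, Yuki 33, Noah 36. Eliminate Diego.
Round 3: Ingrid 46, Yuki 33, Noah 53. Eliminate Yuki.

Yuki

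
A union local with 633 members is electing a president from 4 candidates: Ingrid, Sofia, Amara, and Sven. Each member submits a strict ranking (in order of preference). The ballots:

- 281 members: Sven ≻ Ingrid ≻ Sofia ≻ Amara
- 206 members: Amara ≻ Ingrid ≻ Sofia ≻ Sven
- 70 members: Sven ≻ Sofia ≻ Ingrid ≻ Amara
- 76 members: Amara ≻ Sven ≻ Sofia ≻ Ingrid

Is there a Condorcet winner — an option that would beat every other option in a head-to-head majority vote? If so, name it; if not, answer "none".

Sven vs Ingrid: 427–206 for Sven.
Sven vs Sofia: 427–206 for Sven.
Sven vs Amara: 351–282 for Sven.
Sven beats every other option head-to-head.

Sven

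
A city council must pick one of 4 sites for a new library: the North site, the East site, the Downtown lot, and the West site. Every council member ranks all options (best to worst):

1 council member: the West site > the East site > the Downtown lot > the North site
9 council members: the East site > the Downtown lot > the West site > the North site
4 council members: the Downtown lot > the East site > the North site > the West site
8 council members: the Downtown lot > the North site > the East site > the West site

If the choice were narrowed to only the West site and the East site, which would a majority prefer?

Voters preferring the West site to the East site: 1; preferring the East site to the West site: 21.
the East site wins the head-to-head.

the East site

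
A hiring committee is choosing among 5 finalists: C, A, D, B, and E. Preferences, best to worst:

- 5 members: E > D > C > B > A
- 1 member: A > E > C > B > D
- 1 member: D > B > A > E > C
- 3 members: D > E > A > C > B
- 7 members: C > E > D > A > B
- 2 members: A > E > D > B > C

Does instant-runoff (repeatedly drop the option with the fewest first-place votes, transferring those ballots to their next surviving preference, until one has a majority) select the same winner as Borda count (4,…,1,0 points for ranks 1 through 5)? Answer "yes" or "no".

Instant-runoff — R1 C 7, A 3, D 4, B 0, E 5 (B out); R2 C 7, A 3, D 4, E 5 (A out); R3 C 7, D 4, E 8 (D out); R4 C 7, E 12 (E winner). Winner: E.
Borda — scores: C 43, A 27, D 49, B 11, E 60. Winner: E.
The two methods agree.

yes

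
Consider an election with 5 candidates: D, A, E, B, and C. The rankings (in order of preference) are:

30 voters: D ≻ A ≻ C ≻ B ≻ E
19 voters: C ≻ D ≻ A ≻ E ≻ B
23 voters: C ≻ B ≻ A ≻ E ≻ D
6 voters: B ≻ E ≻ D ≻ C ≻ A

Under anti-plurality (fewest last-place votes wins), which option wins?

Last-place votes: D 23, A 6, E 30, B 19, C 0.
C is ranked last by the fewest voters, so C wins.

C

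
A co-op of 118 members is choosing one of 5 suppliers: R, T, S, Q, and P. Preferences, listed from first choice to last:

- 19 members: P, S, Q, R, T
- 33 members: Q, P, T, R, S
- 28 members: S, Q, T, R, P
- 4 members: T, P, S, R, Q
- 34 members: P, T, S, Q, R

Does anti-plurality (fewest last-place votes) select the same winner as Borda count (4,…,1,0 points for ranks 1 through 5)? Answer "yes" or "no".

Anti-plurality — last-place votes: R 34, T 19, S 33, Q 4, P 28. Winner: Q.
Borda — scores: R 84, T 240, S 245, Q 288, P 323. Winner: P.
The two methods disagree.

no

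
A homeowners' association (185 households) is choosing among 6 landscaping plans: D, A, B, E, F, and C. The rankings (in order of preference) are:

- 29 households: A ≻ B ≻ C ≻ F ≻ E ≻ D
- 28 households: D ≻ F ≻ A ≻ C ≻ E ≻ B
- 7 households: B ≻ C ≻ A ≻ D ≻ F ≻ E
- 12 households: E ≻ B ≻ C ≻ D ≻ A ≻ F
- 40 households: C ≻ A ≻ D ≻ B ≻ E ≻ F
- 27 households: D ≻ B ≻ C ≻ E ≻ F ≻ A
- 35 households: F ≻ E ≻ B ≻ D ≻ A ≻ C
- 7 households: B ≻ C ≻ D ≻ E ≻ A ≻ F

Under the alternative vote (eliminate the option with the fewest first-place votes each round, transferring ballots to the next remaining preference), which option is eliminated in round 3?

A

Round 1: D 55, A 29, B 14, E 12, F 35, C 40. Eliminate E.
Round 2: D 55, A 29, B 26, F 35, C 40. Eliminate B.
Round 3: D 55, A 29, F 35, C 66. Eliminate A.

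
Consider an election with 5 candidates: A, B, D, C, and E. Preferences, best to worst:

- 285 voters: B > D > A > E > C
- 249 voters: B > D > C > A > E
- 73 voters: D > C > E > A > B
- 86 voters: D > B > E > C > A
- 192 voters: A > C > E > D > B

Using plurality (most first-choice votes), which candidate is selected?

B

First-place votes: A 192, B 534, D 159, C 0, E 0.
B has the most first-place votes.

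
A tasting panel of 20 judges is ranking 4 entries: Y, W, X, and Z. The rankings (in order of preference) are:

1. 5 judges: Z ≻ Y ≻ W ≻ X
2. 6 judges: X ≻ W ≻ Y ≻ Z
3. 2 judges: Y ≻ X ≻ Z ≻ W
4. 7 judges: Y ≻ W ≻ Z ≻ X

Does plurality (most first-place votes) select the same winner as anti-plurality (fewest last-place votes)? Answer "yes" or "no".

yes

Plurality — first-place votes: Y 9, W 0, X 6, Z 5. Winner: Y.
Anti-plurality — last-place votes: Y 0, W 2, X 12, Z 6. Winner: Y.
The two methods agree.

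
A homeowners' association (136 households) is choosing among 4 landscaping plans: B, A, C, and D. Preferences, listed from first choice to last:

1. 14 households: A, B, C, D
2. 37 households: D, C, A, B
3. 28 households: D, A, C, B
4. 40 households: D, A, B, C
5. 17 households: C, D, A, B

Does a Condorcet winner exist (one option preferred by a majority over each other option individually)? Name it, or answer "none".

D vs B: 122–14 for D.
D vs A: 122–14 for D.
D vs C: 105–31 for D.
D beats every other option head-to-head.

D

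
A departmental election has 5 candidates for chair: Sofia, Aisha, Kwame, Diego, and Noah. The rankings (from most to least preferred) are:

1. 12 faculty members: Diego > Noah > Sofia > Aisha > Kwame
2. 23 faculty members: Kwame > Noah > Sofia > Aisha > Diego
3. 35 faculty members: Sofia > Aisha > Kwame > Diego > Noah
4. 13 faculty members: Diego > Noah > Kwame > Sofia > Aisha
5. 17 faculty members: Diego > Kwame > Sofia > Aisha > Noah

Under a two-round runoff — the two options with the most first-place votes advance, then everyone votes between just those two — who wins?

Sofia

Round 1 first-place votes: Sofia 35, Aisha 0, Kwame 23, Diego 42, Noah 0.
Diego and Sofia advance.
Runoff: Diego is preferred to Sofia by 42 voters; Sofia by 58.
Sofia wins the runoff.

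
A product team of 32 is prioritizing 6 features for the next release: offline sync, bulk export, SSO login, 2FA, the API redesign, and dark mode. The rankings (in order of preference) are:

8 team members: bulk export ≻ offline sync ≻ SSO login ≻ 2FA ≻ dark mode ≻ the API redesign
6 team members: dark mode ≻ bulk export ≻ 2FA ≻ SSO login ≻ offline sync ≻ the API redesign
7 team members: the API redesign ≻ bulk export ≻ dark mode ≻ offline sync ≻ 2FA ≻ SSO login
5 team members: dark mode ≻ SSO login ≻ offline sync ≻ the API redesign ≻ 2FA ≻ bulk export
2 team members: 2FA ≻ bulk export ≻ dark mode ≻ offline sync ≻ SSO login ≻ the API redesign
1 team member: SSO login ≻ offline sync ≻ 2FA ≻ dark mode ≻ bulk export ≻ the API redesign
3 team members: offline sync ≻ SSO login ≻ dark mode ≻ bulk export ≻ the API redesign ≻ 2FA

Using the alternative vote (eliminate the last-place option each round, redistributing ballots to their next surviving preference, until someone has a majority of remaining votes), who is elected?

Round 1: offline sync 3, bulk export 8, SSO login 1, 2FA 2, the API redesign 7, dark mode 11. Eliminate SSO login.
Round 2: offline sync 4, bulk export 8, 2FA 2, the API redesign 7, dark mode 11. Eliminate 2FA.
Round 3: offline sync 4, bulk export 10, the API redesign 7, dark mode 11. Eliminate offline sync.
Round 4: bulk export 10, the API redesign 7, dark mode 15. Eliminate the API redesign.
Round 5: bulk export 17, dark mode 15. Bulk export has a majority.

bulk export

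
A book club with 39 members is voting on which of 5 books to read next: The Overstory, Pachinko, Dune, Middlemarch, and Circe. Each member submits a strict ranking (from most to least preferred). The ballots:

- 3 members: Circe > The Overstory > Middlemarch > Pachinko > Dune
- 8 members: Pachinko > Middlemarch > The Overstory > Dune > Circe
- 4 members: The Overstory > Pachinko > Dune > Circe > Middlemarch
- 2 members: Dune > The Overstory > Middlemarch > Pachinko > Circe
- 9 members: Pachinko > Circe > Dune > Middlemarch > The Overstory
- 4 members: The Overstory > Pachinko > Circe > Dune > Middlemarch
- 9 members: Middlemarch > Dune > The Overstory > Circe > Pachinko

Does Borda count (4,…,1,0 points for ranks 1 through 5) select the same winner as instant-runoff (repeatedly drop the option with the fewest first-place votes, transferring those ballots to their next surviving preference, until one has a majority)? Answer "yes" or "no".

no

Borda — scores: The Overstory 81, Pachinko 97, Dune 73, Middlemarch 79, Circe 60. Winner: Pachinko.
Instant-runoff — R1 The Overstory 8, Pachinko 17, Dune 2, Middlemarch 9, Circe 3 (Dune out); R2 The Overstory 10, Pachinko 17, Middlemarch 9, Circe 3 (Circe out); R3 The Overstory 13, Pachinko 17, Middlemarch 9 (Middlemarch out); R4 The Overstory 22, Pachinko 17 (The Overstory winner). Winner: The Overstory.
The two methods disagree.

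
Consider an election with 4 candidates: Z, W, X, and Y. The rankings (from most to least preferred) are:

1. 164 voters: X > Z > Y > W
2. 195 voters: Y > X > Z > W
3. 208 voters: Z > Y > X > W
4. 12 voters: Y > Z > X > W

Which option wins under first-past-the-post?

Z

First-place votes: Z 208, W 0, X 164, Y 207.
Z has the most first-place votes.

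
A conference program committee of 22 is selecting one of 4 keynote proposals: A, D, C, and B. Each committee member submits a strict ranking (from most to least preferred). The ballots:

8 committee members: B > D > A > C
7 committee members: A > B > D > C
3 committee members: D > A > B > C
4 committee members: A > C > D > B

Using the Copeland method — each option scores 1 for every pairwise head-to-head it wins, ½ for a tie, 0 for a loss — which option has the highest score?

A: beats C and B; ties D → score 2.5.
D: beats C; ties A; loses to B → score 1.5.
C: loses to A, D, and B → score 0.
B: beats D and C; loses to A → score 2.
A has the best pairwise record.

A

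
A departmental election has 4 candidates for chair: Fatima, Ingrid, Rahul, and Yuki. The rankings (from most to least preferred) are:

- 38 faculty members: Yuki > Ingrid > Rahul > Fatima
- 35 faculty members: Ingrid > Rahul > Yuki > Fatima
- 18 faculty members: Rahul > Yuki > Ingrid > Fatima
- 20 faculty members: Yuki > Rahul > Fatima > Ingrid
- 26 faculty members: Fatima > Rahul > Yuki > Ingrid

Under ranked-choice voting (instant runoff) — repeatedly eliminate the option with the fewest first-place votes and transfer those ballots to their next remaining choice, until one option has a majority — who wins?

Round 1: Fatima 26, Ingrid 35, Rahul 18, Yuki 58. Eliminate Rahul.
Round 2: Fatima 26, Ingrid 35, Yuki 76. Yuki has a majority.

Yuki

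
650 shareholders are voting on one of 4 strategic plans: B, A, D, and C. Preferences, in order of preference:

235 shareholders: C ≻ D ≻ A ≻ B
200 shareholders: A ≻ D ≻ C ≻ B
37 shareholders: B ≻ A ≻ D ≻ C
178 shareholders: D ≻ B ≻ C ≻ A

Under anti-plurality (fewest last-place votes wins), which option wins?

Last-place votes: B 435, A 178, D 0, C 37.
D is ranked last by the fewest voters, so D wins.

D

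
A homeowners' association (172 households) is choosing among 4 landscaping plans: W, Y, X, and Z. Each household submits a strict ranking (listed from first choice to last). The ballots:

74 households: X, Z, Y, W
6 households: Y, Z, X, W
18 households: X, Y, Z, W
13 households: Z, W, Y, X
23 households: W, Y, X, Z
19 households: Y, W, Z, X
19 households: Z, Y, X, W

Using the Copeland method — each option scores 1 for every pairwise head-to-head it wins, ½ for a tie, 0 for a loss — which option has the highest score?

X

W: loses to Y, X, and Z → score 0.
Y: beats W; loses to X and Z → score 1.
X: beats W, Y, and Z → score 3.
Z: beats W and Y; loses to X → score 2.
X has the best pairwise record.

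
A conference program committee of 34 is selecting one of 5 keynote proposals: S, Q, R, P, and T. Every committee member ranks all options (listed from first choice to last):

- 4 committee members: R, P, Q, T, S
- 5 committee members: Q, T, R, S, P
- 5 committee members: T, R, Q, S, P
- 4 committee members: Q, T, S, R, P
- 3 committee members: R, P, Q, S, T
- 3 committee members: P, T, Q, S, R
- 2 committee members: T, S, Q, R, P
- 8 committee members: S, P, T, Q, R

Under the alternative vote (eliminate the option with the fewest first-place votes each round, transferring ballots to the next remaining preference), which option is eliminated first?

P

Round 1: S 8, Q 9, R 7, P 3, T 7. Eliminate P.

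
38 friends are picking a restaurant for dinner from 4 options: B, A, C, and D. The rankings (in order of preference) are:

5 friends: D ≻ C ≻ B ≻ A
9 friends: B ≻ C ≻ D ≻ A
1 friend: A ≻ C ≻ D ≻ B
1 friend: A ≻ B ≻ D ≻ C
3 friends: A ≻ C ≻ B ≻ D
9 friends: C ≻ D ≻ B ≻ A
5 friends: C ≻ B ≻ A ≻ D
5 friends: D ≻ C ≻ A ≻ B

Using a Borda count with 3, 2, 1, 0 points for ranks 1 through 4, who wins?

B: 5·1 + 9·3 + 1·0 + 1·2 + 3·1 + 9·1 + 5·2 + 5·0 = 56
A: 5·0 + 9·0 + 1·3 + 1·3 + 3·3 + 9·0 + 5·1 + 5·1 = 25
C: 5·2 + 9·2 + 1·2 + 1·0 + 3·2 + 9·3 + 5·3 + 5·2 = 88
D: 5·3 + 9·1 + 1·1 + 1·1 + 3·0 + 9·2 + 5·0 + 5·3 = 59
C has the highest Borda score (88).

C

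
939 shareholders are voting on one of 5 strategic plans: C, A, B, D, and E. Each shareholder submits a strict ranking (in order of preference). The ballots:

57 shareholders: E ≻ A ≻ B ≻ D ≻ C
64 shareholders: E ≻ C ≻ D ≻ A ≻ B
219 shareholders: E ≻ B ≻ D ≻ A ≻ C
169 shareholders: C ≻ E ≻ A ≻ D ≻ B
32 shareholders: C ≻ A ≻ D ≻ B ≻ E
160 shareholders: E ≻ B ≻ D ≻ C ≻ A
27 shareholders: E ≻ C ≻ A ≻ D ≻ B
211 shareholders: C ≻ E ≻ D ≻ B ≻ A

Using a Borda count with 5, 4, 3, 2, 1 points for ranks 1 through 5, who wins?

C: 57·1 + 64·4 + 219·1 + 169·5 + 32·5 + 160·2 + 27·4 + 211·5 = 3020
A: 57·4 + 64·2 + 219·2 + 169·3 + 32·4 + 160·1 + 27·3 + 211·1 = 1881
B: 57·3 + 64·1 + 219·4 + 169·1 + 32·2 + 160·4 + 27·1 + 211·2 = 2433
D: 57·2 + 64·3 + 219·3 + 169·2 + 32·3 + 160·3 + 27·2 + 211·3 = 2564
E: 57·5 + 64·5 + 219·5 + 169·4 + 32·1 + 160·5 + 27·5 + 211·4 = 4187
E has the highest Borda score (4187).

E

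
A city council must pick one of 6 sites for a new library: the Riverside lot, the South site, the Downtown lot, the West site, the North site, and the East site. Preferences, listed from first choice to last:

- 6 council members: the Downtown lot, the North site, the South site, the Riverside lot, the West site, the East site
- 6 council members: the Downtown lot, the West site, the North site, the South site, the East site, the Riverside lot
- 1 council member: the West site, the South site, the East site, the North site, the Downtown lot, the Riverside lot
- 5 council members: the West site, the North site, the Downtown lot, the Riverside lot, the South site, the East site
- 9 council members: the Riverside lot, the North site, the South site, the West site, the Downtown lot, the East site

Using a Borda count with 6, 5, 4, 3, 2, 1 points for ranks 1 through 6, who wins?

the North site

the Riverside lot: 6·3 + 6·1 + 1·1 + 5·3 + 9·6 = 94
the South site: 6·4 + 6·3 + 1·5 + 5·2 + 9·4 = 93
the Downtown lot: 6·6 + 6·6 + 1·2 + 5·4 + 9·2 = 112
the West site: 6·2 + 6·5 + 1·6 + 5·6 + 9·3 = 105
the North site: 6·5 + 6·4 + 1·3 + 5·5 + 9·5 = 127
the East site: 6·1 + 6·2 + 1·4 + 5·1 + 9·1 = 36
the North site has the highest Borda score (127).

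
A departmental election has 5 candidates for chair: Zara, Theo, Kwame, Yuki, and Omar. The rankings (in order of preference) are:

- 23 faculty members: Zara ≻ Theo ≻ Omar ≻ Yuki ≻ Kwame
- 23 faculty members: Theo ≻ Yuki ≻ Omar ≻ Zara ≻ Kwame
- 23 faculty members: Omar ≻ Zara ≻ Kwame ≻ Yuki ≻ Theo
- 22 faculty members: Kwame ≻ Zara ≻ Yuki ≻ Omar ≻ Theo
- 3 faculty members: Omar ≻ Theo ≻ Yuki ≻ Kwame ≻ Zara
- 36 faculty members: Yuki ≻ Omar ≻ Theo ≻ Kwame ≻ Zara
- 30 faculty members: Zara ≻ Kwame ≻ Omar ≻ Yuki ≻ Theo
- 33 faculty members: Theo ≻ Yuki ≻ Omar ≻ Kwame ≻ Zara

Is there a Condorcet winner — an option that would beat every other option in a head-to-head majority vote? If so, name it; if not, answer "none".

Checking pairwise contests:
Omar beats Zara 118–75.
Zara beats Theo 98–95.
Zara beats Kwame 99–94.
Zara beats Yuki 98–95.
Yuki beats Omar 114–79.
Every option loses at least one head-to-head, so there is no Condorcet winner.

none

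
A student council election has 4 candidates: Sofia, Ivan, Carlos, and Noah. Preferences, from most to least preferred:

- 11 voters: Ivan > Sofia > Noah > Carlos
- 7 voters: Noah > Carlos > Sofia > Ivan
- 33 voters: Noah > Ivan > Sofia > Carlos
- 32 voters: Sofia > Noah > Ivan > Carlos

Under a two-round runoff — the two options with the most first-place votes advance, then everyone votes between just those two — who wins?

Sofia

Round 1 first-place votes: Sofia 32, Ivan 11, Carlos 0, Noah 40.
Noah and Sofia advance.
Runoff: Noah is preferred to Sofia by 40 voters; Sofia by 43.
Sofia wins the runoff.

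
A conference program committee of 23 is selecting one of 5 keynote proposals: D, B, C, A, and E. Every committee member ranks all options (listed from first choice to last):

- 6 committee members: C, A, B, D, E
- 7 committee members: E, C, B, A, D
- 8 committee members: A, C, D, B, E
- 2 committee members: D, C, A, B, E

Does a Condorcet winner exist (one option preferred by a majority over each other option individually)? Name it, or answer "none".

C vs D: 21–2 for C.
C vs B: 23–0 for C.
C vs A: 15–8 for C.
C vs E: 16–7 for C.
C beats every other option head-to-head.

C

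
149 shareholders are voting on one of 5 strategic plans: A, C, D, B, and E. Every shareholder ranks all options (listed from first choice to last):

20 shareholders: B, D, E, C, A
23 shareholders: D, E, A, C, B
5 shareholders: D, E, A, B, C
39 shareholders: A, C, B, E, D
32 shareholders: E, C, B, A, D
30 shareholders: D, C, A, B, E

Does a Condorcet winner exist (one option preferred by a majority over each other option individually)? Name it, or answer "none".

Checking pairwise contests:
C beats A 82–67.
D beats C 78–71.
B beats D 91–58.
A beats B 97–52.
D beats E 78–71.
Every option loses at least one head-to-head, so there is no Condorcet winner.

none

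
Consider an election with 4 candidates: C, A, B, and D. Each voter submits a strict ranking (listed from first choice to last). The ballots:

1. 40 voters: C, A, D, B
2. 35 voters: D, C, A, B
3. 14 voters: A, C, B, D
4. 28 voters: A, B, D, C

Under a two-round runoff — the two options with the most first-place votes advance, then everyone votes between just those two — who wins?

C

Round 1 first-place votes: C 40, A 42, B 0, D 35.
A and C advance.
Runoff: A is preferred to C by 42 voters; C by 75.
C wins the runoff.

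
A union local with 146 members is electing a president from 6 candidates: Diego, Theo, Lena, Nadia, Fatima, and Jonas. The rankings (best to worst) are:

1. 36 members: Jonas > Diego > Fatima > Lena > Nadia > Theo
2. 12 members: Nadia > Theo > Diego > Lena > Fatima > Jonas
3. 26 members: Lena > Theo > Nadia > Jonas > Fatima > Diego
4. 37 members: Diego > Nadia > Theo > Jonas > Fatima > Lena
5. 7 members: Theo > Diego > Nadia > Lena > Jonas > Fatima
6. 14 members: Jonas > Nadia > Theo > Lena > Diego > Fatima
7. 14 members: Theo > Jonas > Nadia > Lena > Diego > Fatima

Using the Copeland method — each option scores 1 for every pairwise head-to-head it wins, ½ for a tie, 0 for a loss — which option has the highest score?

Diego: beats Lena, Nadia, and Fatima; ties Theo; loses to Jonas → score 3.5.
Theo: beats Lena, Fatima, and Jonas; ties Diego; loses to Nadia → score 3.5.
Lena: ties Fatima; loses to Diego, Theo, Nadia, and Jonas → score 0.5.
Nadia: beats Theo, Lena, Fatima, and Jonas; loses to Diego → score 4.
Fatima: ties Lena; loses to Diego, Theo, Nadia, and Jonas → score 0.5.
Jonas: beats Diego, Lena, and Fatima; loses to Theo and Nadia → score 3.
Nadia has the best pairwise record.

Nadia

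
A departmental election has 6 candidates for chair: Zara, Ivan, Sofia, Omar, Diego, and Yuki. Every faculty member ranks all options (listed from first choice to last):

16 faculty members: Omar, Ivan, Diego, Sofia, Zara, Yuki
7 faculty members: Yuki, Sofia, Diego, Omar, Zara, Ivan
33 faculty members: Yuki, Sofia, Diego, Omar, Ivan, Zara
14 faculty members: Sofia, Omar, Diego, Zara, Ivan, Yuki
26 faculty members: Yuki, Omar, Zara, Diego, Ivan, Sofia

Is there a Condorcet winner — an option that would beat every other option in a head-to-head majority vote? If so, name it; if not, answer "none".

Yuki

Yuki vs Zara: 66–30 for Yuki.
Yuki vs Ivan: 66–30 for Yuki.
Yuki vs Sofia: 66–30 for Yuki.
Yuki vs Omar: 66–30 for Yuki.
Yuki vs Diego: 66–30 for Yuki.
Yuki beats every other option head-to-head.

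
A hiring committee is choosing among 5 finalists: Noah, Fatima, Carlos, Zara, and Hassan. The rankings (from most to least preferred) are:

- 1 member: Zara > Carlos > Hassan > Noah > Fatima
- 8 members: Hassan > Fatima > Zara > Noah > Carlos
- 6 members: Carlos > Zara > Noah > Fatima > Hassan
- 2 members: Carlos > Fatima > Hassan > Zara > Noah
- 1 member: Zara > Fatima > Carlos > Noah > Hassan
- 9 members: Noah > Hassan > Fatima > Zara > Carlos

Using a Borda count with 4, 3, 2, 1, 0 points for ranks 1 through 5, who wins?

Noah: 1·1 + 8·1 + 6·2 + 2·0 + 1·1 + 9·4 = 58
Fatima: 1·0 + 8·3 + 6·1 + 2·3 + 1·3 + 9·2 = 57
Carlos: 1·3 + 8·0 + 6·4 + 2·4 + 1·2 + 9·0 = 37
Zara: 1·4 + 8·2 + 6·3 + 2·1 + 1·4 + 9·1 = 53
Hassan: 1·2 + 8·4 + 6·0 + 2·2 + 1·0 + 9·3 = 65
Hassan has the highest Borda score (65).

Hassan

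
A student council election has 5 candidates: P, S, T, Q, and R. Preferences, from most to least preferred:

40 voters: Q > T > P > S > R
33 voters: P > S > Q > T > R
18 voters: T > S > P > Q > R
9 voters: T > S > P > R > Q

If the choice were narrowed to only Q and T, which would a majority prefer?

Voters preferring Q to T: 73; preferring T to Q: 27.
Q wins the head-to-head.

Q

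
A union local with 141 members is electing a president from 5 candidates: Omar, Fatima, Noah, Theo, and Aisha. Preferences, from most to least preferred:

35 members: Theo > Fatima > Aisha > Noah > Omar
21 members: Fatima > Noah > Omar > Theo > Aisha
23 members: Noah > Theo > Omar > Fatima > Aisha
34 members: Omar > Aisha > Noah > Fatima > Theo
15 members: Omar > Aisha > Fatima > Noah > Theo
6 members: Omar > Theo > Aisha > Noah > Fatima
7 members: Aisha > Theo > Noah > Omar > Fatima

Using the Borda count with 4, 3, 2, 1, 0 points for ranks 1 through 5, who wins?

Omar: 35·0 + 21·2 + 23·2 + 34·4 + 15·4 + 6·4 + 7·1 = 315
Fatima: 35·3 + 21·4 + 23·1 + 34·1 + 15·2 + 6·0 + 7·0 = 276
Noah: 35·1 + 21·3 + 23·4 + 34·2 + 15·1 + 6·1 + 7·2 = 293
Theo: 35·4 + 21·1 + 23·3 + 34·0 + 15·0 + 6·3 + 7·3 = 269
Aisha: 35·2 + 21·0 + 23·0 + 34·3 + 15·3 + 6·2 + 7·4 = 257
Omar has the highest Borda score (315).

Omar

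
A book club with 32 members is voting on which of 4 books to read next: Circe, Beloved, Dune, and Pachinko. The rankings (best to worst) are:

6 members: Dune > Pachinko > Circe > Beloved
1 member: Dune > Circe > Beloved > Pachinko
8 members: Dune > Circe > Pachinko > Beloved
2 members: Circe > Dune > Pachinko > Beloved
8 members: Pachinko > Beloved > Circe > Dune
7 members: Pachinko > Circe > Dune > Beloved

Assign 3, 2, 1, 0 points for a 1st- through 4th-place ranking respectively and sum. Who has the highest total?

Pachinko

Circe: 6·1 + 1·2 + 8·2 + 2·3 + 8·1 + 7·2 = 52
Beloved: 6·0 + 1·1 + 8·0 + 2·0 + 8·2 + 7·0 = 17
Dune: 6·3 + 1·3 + 8·3 + 2·2 + 8·0 + 7·1 = 56
Pachinko: 6·2 + 1·0 + 8·1 + 2·1 + 8·3 + 7·3 = 67
Pachinko has the highest Borda score (67).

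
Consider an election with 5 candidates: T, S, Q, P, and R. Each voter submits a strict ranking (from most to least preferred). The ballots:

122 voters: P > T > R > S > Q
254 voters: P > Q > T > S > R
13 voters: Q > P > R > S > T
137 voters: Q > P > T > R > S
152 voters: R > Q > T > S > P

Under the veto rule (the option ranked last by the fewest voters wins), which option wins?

Last-place votes: T 13, S 137, Q 122, P 152, R 254.
T is ranked last by the fewest voters, so T wins.

T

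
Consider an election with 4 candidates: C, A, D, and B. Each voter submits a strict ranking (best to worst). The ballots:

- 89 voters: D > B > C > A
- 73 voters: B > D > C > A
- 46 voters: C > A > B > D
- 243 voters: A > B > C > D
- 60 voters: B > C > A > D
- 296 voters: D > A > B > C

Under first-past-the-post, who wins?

First-place votes: C 46, A 243, D 385, B 133.
D has the most first-place votes.

D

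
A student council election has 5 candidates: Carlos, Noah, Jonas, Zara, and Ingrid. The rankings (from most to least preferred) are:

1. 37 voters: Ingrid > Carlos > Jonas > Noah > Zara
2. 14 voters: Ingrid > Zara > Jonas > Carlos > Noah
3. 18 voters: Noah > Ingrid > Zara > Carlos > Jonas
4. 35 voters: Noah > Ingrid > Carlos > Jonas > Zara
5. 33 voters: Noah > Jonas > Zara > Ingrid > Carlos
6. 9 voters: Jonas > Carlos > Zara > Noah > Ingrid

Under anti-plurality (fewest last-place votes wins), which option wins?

Ingrid

Last-place votes: Carlos 33, Noah 14, Jonas 18, Zara 72, Ingrid 9.
Ingrid is ranked last by the fewest voters, so Ingrid wins.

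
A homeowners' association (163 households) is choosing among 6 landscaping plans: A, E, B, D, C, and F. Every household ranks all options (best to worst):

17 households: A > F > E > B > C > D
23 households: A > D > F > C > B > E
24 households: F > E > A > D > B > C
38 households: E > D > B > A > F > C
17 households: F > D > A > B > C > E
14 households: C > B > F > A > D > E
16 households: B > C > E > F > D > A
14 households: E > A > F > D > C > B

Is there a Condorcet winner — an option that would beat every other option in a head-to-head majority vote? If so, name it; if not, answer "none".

none

Checking pairwise contests:
E beats A 92–71.
F beats E 95–68.
A beats B 95–68.
A beats D 92–71.
A beats C 133–30.
A beats F 92–71.
Every option loses at least one head-to-head, so there is no Condorcet winner.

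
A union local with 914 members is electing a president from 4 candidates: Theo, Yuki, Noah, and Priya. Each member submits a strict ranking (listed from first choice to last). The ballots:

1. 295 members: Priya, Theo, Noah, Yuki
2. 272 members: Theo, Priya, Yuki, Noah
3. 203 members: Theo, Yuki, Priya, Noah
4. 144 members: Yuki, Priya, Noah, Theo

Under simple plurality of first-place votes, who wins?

First-place votes: Theo 475, Yuki 144, Noah 0, Priya 295.
Theo has the most first-place votes.

Theo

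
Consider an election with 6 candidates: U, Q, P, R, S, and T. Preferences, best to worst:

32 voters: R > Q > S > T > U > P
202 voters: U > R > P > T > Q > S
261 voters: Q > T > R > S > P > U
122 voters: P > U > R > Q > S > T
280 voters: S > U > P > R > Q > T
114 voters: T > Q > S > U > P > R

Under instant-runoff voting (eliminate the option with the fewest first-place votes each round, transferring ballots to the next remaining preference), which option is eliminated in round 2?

T

Round 1: U 202, Q 261, P 122, R 32, S 280, T 114. Eliminate R.
Round 2: U 202, Q 293, P 122, S 280, T 114. Eliminate T.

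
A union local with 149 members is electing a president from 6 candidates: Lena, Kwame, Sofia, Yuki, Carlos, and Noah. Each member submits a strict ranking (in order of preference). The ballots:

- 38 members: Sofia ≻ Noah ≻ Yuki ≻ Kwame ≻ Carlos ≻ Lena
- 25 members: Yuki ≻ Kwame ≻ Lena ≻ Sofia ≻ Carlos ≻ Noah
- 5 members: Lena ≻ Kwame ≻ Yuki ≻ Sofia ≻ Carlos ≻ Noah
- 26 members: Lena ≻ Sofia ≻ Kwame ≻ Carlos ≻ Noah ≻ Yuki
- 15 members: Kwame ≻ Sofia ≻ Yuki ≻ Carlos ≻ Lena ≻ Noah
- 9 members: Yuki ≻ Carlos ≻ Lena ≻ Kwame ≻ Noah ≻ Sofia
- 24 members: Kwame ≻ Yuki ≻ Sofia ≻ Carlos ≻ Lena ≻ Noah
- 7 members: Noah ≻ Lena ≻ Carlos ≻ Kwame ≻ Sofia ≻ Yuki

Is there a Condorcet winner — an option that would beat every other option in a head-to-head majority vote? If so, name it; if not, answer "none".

Kwame

Kwame vs Lena: 102–47 for Kwame.
Kwame vs Sofia: 85–64 for Kwame.
Kwame vs Yuki: 77–72 for Kwame.
Kwame vs Carlos: 133–16 for Kwame.
Kwame vs Noah: 104–45 for Kwame.
Kwame beats every other option head-to-head.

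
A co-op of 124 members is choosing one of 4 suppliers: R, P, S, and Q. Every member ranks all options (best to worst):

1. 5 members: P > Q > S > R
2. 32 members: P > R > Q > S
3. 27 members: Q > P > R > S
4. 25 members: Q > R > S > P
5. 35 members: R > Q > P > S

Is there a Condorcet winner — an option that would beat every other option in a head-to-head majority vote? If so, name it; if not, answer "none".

none

Checking pairwise contests:
P beats R 64–60.
Q beats P 87–37.
R beats S 119–5.
R beats Q 67–57.
Every option loses at least one head-to-head, so there is no Condorcet winner.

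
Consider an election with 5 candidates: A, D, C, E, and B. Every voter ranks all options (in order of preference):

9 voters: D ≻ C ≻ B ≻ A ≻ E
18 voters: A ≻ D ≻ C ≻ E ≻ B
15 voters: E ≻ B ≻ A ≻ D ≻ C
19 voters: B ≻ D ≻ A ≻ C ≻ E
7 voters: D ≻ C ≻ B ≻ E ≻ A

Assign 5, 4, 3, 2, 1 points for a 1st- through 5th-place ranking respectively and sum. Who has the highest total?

A: 9·2 + 18·5 + 15·3 + 19·3 + 7·1 = 217
D: 9·5 + 18·4 + 15·2 + 19·4 + 7·5 = 258
C: 9·4 + 18·3 + 15·1 + 19·2 + 7·4 = 171
E: 9·1 + 18·2 + 15·5 + 19·1 + 7·2 = 153
B: 9·3 + 18·1 + 15·4 + 19·5 + 7·3 = 221
D has the highest Borda score (258).

D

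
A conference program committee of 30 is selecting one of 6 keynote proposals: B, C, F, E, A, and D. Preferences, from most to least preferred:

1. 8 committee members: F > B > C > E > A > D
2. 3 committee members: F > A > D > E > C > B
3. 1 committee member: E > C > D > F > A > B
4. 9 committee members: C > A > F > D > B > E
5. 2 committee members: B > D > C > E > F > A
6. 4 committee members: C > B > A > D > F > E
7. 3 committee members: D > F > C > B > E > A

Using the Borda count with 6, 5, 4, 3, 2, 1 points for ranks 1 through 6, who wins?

B: 8·5 + 3·1 + 1·1 + 9·2 + 2·6 + 4·5 + 3·3 = 103
C: 8·4 + 3·2 + 1·5 + 9·6 + 2·4 + 4·6 + 3·4 = 141
F: 8·6 + 3·6 + 1·3 + 9·4 + 2·2 + 4·2 + 3·5 = 132
E: 8·3 + 3·3 + 1·6 + 9·1 + 2·3 + 4·1 + 3·2 = 64
A: 8·2 + 3·5 + 1·2 + 9·5 + 2·1 + 4·4 + 3·1 = 99
D: 8·1 + 3·4 + 1·4 + 9·3 + 2·5 + 4·3 + 3·6 = 91
C has the highest Borda score (141).

C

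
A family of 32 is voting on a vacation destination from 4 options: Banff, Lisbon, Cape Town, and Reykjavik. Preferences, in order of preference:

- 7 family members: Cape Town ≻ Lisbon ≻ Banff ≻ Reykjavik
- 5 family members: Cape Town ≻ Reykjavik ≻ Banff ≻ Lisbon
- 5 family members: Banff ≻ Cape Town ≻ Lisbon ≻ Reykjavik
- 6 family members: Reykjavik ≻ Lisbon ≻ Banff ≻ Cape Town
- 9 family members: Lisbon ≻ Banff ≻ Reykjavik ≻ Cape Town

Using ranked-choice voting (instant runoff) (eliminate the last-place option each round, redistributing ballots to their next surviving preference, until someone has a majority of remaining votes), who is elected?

Cape Town

Round 1: Banff 5, Lisbon 9, Cape Town 12, Reykjavik 6. Eliminate Banff.
Round 2: Lisbon 9, Cape Town 17, Reykjavik 6. Cape Town has a majority.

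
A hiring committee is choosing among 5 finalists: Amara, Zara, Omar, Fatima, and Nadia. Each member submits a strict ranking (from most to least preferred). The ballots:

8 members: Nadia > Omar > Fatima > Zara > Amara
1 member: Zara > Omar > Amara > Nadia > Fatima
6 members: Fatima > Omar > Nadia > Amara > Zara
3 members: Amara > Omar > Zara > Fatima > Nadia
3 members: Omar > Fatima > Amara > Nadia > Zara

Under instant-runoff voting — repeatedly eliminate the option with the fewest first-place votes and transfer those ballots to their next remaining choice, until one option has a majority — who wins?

Omar

Round 1: Amara 3, Zara 1, Omar 3, Fatima 6, Nadia 8. Eliminate Zara.
Round 2: Amara 3, Omar 4, Fatima 6, Nadia 8. Eliminate Amara.
Round 3: Omar 7, Fatima 6, Nadia 8. Eliminate Fatima.
Round 4: Omar 13, Nadia 8. Omar has a majority.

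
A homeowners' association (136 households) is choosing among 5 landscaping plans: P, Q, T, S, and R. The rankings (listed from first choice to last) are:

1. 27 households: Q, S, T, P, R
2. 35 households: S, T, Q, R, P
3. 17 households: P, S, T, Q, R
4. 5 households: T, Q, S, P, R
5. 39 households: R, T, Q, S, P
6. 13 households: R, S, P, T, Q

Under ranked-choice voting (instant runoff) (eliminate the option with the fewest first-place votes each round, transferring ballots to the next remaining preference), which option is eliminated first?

Round 1: P 17, Q 27, T 5, S 35, R 52. Eliminate T.

T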